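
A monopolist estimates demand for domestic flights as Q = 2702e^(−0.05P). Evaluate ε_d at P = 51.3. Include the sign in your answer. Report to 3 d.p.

-2.565

At P = 51.3, Q = 207.836.
dQ/dP = −0.05·2702e^(−0.05P) = −0.05Q = -10.392.
ε = (dQ/dP)(P/Q) = (-10.392)(51.3/207.836).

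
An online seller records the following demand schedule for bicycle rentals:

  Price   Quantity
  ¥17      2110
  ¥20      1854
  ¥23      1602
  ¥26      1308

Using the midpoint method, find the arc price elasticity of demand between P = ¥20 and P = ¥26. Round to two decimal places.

At P = 20, Q = 1854; at P = 26, Q = 1308.
ΔQ = -546, ΔP = 6. Midpoints: P̄ = 23.00, Q̄ = 1581.0.
ε = (ΔQ/ΔP)(P̄/Q̄) = (-546/6)(23.00/1581.0).

-1.32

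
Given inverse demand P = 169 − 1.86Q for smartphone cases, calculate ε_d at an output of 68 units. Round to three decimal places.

-0.336

At Q = 68, P = 169 − 1.86(68) = 42.52.
dP/dQ = −1.86, so dQ/dP = 1/(−1.86) = -0.538.
ε = (dQ/dP)(P/Q) = (-0.538)(42.52/68).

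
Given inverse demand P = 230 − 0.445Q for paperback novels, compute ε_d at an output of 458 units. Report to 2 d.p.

At Q = 458, P = 230 − 0.445(458) = 26.19.
dP/dQ = −0.445, so dQ/dP = 1/(−0.445) = -2.247.
ε = (dQ/dP)(P/Q) = (-2.247)(26.19/458).

-0.13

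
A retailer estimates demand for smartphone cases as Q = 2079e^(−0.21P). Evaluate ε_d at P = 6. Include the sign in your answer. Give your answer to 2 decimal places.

At P = 6, Q = 589.717.
dQ/dP = −0.21·2079e^(−0.21P) = −0.21Q = -123.841.
ε = (dQ/dP)(P/Q) = (-123.841)(6/589.717).

-1.26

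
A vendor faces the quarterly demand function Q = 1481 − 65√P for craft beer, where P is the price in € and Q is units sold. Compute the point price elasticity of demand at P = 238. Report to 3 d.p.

At P = 238, Q = 478.229.
dQ/dP = −65/(2√P) = -2.107.
ε = (dQ/dP)(P/Q) = (-2.107)(238/478.229).

-1.048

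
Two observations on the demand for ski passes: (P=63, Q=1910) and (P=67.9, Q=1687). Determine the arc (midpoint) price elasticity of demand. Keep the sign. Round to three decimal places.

-1.656

ΔQ = 1687 − 1910 = -223; ΔP = 67.9 − 63 = 4.9.
Midpoints: P̄ = 65.45, Q̄ = 1798.5.
ε = (ΔQ/ΔP)(P̄/Q̄) = (-223/4.9)(65.45/1798.5).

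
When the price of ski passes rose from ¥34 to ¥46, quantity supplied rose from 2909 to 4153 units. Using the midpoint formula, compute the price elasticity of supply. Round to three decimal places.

ΔQ = 4153 − 2909 = 1244; ΔP = 46 − 34 = 12.
Midpoints: P̄ = 40.00, Q̄ = 3531.0.
ε_s = (ΔQ/ΔP)(P̄/Q̄) = (1244/12)(40.00/3531.0).

1.174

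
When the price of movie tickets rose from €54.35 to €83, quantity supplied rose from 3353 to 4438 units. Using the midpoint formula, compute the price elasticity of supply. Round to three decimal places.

ΔQ = 4438 − 3353 = 1085; ΔP = 83 − 54.35 = 28.65.
Midpoints: P̄ = 68.67, Q̄ = 3895.5.
ε_s = (ΔQ/ΔP)(P̄/Q̄) = (1085/28.65)(68.67/3895.5).

0.668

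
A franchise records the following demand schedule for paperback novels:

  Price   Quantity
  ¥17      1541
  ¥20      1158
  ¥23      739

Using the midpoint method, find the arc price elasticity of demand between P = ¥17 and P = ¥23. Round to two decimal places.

At P = 17, Q = 1541; at P = 23, Q = 739.
ΔQ = -802, ΔP = 6. Midpoints: P̄ = 20.00, Q̄ = 1140.0.
ε = (ΔQ/ΔP)(P̄/Q̄) = (-802/6)(20.00/1140.0).

-2.35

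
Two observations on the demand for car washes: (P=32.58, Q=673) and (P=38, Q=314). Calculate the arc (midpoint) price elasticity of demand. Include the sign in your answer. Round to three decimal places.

ΔQ = 314 − 673 = -359; ΔP = 38 − 32.58 = 5.42.
Midpoints: P̄ = 35.29, Q̄ = 493.5.
ε = (ΔQ/ΔP)(P̄/Q̄) = (-359/5.42)(35.29/493.5).

-4.737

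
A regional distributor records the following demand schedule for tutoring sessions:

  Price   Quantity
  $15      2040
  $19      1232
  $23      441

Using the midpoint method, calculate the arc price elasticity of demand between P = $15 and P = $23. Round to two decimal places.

At P = 15, Q = 2040; at P = 23, Q = 441.
ΔQ = -1599, ΔP = 8. Midpoints: P̄ = 19.00, Q̄ = 1240.5.
ε = (ΔQ/ΔP)(P̄/Q̄) = (-1599/8)(19.00/1240.5).

-3.06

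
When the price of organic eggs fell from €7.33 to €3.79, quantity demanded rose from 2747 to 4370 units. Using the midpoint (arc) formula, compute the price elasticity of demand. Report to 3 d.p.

ΔQ = 4370 − 2747 = 1623; ΔP = 3.79 − 7.33 = -3.54.
Midpoints: P̄ = 5.56, Q̄ = 3558.5.
ε = (ΔQ/ΔP)(P̄/Q̄) = (1623/-3.54)(5.56/3558.5).

-0.716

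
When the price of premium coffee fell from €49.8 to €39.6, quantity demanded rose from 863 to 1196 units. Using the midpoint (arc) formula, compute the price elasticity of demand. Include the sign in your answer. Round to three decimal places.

ΔQ = 1196 − 863 = 333; ΔP = 39.6 − 49.8 = -10.2.
Midpoints: P̄ = 44.70, Q̄ = 1029.5.
ε = (ΔQ/ΔP)(P̄/Q̄) = (333/-10.2)(44.70/1029.5).

-1.418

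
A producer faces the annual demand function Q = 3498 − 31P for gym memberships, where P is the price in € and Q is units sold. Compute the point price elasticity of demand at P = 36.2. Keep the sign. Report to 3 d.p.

At P = 36.2, Q = 2375.800.
dQ/dP = −31.
ε = (dQ/dP)(P/Q) = (-31)(36.2/2375.800).
|ε| < 1, so demand is inelastic at this price.

-0.472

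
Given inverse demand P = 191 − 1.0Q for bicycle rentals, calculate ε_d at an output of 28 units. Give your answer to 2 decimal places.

At Q = 28, P = 191 − 1.0(28) = 163.00.
dP/dQ = −1.0, so dQ/dP = 1/(−1.0) = -1.000.
ε = (dQ/dP)(P/Q) = (-1.000)(163.00/28).

-5.82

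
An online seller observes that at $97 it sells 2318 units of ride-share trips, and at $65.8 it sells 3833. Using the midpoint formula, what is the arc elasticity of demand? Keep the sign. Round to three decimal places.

ΔQ = 3833 − 2318 = 1515; ΔP = 65.8 − 97 = -31.2.
Midpoints: P̄ = 81.40, Q̄ = 3075.5.
ε = (ΔQ/ΔP)(P̄/Q̄) = (1515/-31.2)(81.40/3075.5).

-1.285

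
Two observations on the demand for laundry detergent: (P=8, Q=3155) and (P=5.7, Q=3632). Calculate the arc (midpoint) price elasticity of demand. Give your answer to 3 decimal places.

-0.419

ΔQ = 3632 − 3155 = 477; ΔP = 5.7 − 8 = -2.3.
Midpoints: P̄ = 6.85, Q̄ = 3393.5.
ε = (ΔQ/ΔP)(P̄/Q̄) = (477/-2.3)(6.85/3393.5).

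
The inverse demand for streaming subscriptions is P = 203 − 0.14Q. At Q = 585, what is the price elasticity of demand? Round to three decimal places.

At Q = 585, P = 203 − 0.14(585) = 121.10.
dP/dQ = −0.14, so dQ/dP = 1/(−0.14) = -7.143.
ε = (dQ/dP)(P/Q) = (-7.143)(121.10/585).

-1.479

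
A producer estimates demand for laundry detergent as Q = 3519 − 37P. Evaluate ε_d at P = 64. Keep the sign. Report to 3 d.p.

At P = 64, Q = 1151.
dQ/dP = −37.
ε = (dQ/dP)(P/Q) = (-37)(64/1151).

-2.057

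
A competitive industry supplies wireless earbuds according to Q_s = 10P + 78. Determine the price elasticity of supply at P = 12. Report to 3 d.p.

At P = 12, Q_s = 198.
dQ_s/dP = 10.
ε_s = (dQ_s/dP)(P/Q_s) = (10)(12/198).

0.606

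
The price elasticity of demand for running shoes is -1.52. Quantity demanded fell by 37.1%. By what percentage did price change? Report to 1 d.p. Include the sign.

%ΔP ≈ %ΔQ / ε = (-37.1%)/(-1.52) = 24.41%.

24.4%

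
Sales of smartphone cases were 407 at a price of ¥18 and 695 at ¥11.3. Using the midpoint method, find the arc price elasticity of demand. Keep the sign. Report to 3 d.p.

ΔQ = 695 − 407 = 288; ΔP = 11.3 − 18 = -6.7.
Midpoints: P̄ = 14.65, Q̄ = 551.0.
ε = (ΔQ/ΔP)(P̄/Q̄) = (288/-6.7)(14.65/551.0).

-1.143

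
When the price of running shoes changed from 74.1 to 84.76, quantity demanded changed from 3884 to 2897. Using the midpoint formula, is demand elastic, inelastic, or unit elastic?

elastic

Arc ε ≈ -2.169.
|ε| = 2.17 > 1.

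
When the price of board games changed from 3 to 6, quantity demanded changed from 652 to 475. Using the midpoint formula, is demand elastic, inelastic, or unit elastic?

inelastic

Arc ε ≈ -0.471.
|ε| = 0.47 < 1.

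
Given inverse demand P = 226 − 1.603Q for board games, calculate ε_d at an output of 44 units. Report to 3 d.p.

-2.204

At Q = 44, P = 226 − 1.603(44) = 155.47.
dP/dQ = −1.603, so dQ/dP = 1/(−1.603) = -0.624.
ε = (dQ/dP)(P/Q) = (-0.624)(155.47/44).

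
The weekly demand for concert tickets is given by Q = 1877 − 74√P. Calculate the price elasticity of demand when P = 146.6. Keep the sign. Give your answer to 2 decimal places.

-0.46

At P = 146.6, Q = 981.019.
dQ/dP = −74/(2√P) = -3.056.
ε = (dQ/dP)(P/Q) = (-3.056)(146.6/981.019).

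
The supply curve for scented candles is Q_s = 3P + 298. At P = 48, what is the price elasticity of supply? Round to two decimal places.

0.33

At P = 48, Q_s = 442.
dQ_s/dP = 3.
ε_s = (dQ_s/dP)(P/Q_s) = (3)(48/442).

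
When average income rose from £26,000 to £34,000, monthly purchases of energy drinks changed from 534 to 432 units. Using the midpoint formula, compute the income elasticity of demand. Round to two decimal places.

ΔQ = -102, ΔI = 8000. Midpoints: Ī = 30,000, Q̄ = 483.0.
ε_I = (ΔQ/ΔI)(Ī/Q̄) = (-102/8000)(30000/483.0).

-0.79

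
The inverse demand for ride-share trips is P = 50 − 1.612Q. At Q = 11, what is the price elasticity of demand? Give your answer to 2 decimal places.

-1.82

At Q = 11, P = 50 − 1.612(11) = 32.27.
dP/dQ = −1.612, so dQ/dP = 1/(−1.612) = -0.620.
ε = (dQ/dP)(P/Q) = (-0.620)(32.27/11).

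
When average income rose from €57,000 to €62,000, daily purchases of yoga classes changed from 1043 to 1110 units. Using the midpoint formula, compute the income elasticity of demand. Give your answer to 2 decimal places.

0.74

ΔQ = 67, ΔI = 5000. Midpoints: Ī = 59,500, Q̄ = 1076.5.
ε_I = (ΔQ/ΔI)(Ī/Q̄) = (67/5000)(59500/1076.5).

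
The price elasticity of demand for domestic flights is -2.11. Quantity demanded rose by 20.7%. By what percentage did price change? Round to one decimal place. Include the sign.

%ΔP ≈ %ΔQ / ε = (20.7%)/(-2.11) = -9.81%.

-9.8%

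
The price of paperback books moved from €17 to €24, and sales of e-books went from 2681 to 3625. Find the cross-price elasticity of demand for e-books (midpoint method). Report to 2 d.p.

0.88

ΔQ_x = 3625 − 2681 = 944; ΔP_y = 24 − 17 = 7.
Midpoints: P̄_y = 20.50, Q̄_x = 3153.0.
ε_xy = (ΔQ_x/ΔP_y)(P̄_y/Q̄_x) = (944/7)(20.50/3153.0).
ε_xy > 0, so the goods are substitutes.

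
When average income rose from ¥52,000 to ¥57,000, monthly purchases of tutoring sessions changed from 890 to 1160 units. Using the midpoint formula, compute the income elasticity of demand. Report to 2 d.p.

ΔQ = 270, ΔI = 5000. Midpoints: Ī = 54,500, Q̄ = 1025.0.
ε_I = (ΔQ/ΔI)(Ī/Q̄) = (270/5000)(54500/1025.0).

2.87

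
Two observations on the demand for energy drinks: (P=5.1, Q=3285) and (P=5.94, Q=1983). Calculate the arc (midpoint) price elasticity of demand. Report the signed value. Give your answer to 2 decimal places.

ΔQ = 1983 − 3285 = -1302; ΔP = 5.94 − 5.1 = 0.84.
Midpoints: P̄ = 5.52, Q̄ = 2634.0.
ε = (ΔQ/ΔP)(P̄/Q̄) = (-1302/0.84)(5.52/2634.0).

-3.25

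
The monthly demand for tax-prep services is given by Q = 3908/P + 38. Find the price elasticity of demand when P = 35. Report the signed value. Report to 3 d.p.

-0.746

At P = 35, Q = 149.657.
dQ/dP = −3908/P² = -3.190.
ε = (dQ/dP)(P/Q) = (-3.190)(35/149.657).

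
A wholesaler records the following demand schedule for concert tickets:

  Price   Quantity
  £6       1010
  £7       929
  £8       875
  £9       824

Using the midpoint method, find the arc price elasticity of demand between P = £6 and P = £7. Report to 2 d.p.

-0.54

At P = 6, Q = 1010; at P = 7, Q = 929.
ΔQ = -81, ΔP = 1. Midpoints: P̄ = 6.50, Q̄ = 969.5.
ε = (ΔQ/ΔP)(P̄/Q̄) = (-81/1)(6.50/969.5).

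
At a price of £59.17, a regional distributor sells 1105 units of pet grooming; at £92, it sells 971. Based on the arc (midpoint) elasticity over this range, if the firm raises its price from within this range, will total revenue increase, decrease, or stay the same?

Arc ε = (-134/32.83)(75.59/1038.0) ≈ -0.297.
|ε| = 0.30 < 1, so demand is inelastic. A price rise therefore raises total revenue.

increase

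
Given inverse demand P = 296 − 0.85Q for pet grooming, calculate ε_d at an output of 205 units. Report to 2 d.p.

At Q = 205, P = 296 − 0.85(205) = 121.75.
dP/dQ = −0.85, so dQ/dP = 1/(−0.85) = -1.176.
ε = (dQ/dP)(P/Q) = (-1.176)(121.75/205).

-0.70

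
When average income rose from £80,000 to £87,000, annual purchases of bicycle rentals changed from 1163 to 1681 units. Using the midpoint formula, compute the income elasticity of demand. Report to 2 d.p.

4.35

ΔQ = 518, ΔI = 7000. Midpoints: Ī = 83,500, Q̄ = 1422.0.
ε_I = (ΔQ/ΔI)(Ī/Q̄) = (518/7000)(83500/1422.0).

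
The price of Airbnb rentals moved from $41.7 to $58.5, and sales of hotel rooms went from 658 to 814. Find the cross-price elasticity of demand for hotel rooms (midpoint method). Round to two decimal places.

ΔQ_x = 814 − 658 = 156; ΔP_y = 58.5 − 41.7 = 16.8.
Midpoints: P̄_y = 50.10, Q̄_x = 736.0.
ε_xy = (ΔQ_x/ΔP_y)(P̄_y/Q̄_x) = (156/16.8)(50.10/736.0).

0.63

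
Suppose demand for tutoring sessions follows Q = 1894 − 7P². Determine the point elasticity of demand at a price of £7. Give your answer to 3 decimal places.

At P = 7, Q = 1551.
dQ/dP = −14P = -98.
ε = (dQ/dP)(P/Q) = (-98)(7/1551).

-0.442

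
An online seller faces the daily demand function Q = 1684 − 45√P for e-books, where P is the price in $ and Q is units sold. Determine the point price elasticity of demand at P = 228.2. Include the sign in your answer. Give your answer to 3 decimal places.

At P = 228.2, Q = 1004.217.
dQ/dP = −45/(2√P) = -1.489.
ε = (dQ/dP)(P/Q) = (-1.489)(228.2/1004.217).
|ε| < 1, so demand is inelastic at this price.

-0.338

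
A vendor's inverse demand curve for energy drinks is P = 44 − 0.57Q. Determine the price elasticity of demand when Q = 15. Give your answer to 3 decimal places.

-4.146

At Q = 15, P = 44 − 0.57(15) = 35.45.
dP/dQ = −0.57, so dQ/dP = 1/(−0.57) = -1.754.
ε = (dQ/dP)(P/Q) = (-1.754)(35.45/15).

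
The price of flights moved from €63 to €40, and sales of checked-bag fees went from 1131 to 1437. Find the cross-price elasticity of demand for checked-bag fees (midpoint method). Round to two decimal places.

-0.53

ΔQ_x = 1437 − 1131 = 306; ΔP_y = 40 − 63 = -23.
Midpoints: P̄_y = 51.50, Q̄_x = 1284.0.
ε_xy = (ΔQ_x/ΔP_y)(P̄_y/Q̄_x) = (306/-23)(51.50/1284.0).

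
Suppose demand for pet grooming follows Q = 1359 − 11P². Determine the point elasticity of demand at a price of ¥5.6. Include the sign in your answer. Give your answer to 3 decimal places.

At P = 5.6, Q = 1014.040.
dQ/dP = −22P = -123.200.
ε = (dQ/dP)(P/Q) = (-123.200)(5.6/1014.040).

-0.680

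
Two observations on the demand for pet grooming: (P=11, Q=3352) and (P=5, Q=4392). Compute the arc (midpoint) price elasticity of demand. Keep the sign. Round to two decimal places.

-0.36

ΔQ = 4392 − 3352 = 1040; ΔP = 5 − 11 = -6.
Midpoints: P̄ = 8.00, Q̄ = 3872.0.
ε = (ΔQ/ΔP)(P̄/Q̄) = (1040/-6)(8.00/3872.0).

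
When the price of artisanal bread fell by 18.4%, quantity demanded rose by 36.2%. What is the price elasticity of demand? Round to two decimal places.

ε = %ΔQ / %ΔP = (36.2)/(-18.4) = -1.967.

-1.97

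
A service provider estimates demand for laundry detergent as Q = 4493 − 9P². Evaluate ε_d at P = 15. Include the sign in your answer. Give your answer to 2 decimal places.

At P = 15, Q = 2468.
dQ/dP = −18P = -270.
ε = (dQ/dP)(P/Q) = (-270)(15/2468).

-1.64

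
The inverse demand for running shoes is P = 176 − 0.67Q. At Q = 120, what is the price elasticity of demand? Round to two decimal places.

-1.19

At Q = 120, P = 176 − 0.67(120) = 95.60.
dP/dQ = −0.67, so dQ/dP = 1/(−0.67) = -1.493.
ε = (dQ/dP)(P/Q) = (-1.493)(95.60/120).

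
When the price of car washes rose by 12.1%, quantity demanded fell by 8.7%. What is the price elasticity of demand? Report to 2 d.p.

ε = %ΔQ / %ΔP = (-8.7)/(12.1) = -0.719.

-0.72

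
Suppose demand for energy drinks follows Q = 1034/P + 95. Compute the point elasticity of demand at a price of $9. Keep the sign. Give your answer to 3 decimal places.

At P = 9, Q = 209.889.
dQ/dP = −1034/P² = -12.765.
ε = (dQ/dP)(P/Q) = (-12.765)(9/209.889).

-0.547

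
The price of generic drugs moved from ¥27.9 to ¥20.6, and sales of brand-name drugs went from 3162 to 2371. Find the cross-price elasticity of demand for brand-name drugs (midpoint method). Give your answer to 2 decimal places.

ΔQ_x = 2371 − 3162 = -791; ΔP_y = 20.6 − 27.9 = -7.3.
Midpoints: P̄_y = 24.25, Q̄_x = 2766.5.
ε_xy = (ΔQ_x/ΔP_y)(P̄_y/Q̄_x) = (-791/-7.3)(24.25/2766.5).

0.95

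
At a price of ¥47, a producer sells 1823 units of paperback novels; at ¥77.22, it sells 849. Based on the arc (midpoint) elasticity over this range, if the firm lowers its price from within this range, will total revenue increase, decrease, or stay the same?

increase

Arc ε = (-974/30.22)(62.11/1336.0) ≈ -1.498.
|ε| = 1.50 > 1, so demand is elastic. A price cut therefore raises total revenue.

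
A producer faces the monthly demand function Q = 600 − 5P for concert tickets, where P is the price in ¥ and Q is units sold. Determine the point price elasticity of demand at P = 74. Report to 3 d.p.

-1.609

At P = 74, Q = 230.
dQ/dP = −5.
ε = (dQ/dP)(P/Q) = (-5)(74/230).
|ε| > 1, so demand is elastic at this price.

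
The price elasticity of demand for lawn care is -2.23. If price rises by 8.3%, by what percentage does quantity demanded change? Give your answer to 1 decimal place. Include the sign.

-18.5%

%ΔQ ≈ ε × %ΔP = (-2.23)(8.3%) = -18.51%.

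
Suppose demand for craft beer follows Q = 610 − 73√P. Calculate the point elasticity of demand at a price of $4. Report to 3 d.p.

-0.157

At P = 4, Q = 464.
dQ/dP = −73/(2√P) = -18.250.
ε = (dQ/dP)(P/Q) = (-18.250)(4/464).
|ε| < 1, so demand is inelastic at this price.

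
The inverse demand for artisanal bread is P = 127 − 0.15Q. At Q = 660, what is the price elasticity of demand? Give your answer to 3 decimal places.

-0.283

At Q = 660, P = 127 − 0.15(660) = 28.00.
dP/dQ = −0.15, so dQ/dP = 1/(−0.15) = -6.667.
ε = (dQ/dP)(P/Q) = (-6.667)(28.00/660).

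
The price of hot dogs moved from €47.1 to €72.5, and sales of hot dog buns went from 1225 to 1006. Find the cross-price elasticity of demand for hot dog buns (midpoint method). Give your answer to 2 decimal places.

-0.46

ΔQ_x = 1006 − 1225 = -219; ΔP_y = 72.5 − 47.1 = 25.4.
Midpoints: P̄_y = 59.80, Q̄_x = 1115.5.
ε_xy = (ΔQ_x/ΔP_y)(P̄_y/Q̄_x) = (-219/25.4)(59.80/1115.5).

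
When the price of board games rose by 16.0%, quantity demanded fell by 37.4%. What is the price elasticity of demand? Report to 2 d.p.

-2.34

ε = %ΔQ / %ΔP = (-37.4)/(16.0) = -2.337.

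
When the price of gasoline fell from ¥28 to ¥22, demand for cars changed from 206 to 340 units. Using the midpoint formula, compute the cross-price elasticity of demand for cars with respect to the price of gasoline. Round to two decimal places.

ΔQ_x = 340 − 206 = 134; ΔP_y = 22 − 28 = -6.
Midpoints: P̄_y = 25.00, Q̄_x = 273.0.
ε_xy = (ΔQ_x/ΔP_y)(P̄_y/Q̄_x) = (134/-6)(25.00/273.0).
ε_xy < 0, so the goods are complements.

-2.05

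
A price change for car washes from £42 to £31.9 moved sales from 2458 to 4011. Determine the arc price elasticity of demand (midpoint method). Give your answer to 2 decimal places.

-1.76

ΔQ = 4011 − 2458 = 1553; ΔP = 31.9 − 42 = -10.1.
Midpoints: P̄ = 36.95, Q̄ = 3234.5.
ε = (ΔQ/ΔP)(P̄/Q̄) = (1553/-10.1)(36.95/3234.5).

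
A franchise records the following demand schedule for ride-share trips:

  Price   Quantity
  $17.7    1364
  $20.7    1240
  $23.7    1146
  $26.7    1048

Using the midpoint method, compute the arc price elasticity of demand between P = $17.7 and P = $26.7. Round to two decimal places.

-0.65

At P = 17.7, Q = 1364; at P = 26.7, Q = 1048.
ΔQ = -316, ΔP = 9.0. Midpoints: P̄ = 22.20, Q̄ = 1206.0.
ε = (ΔQ/ΔP)(P̄/Q̄) = (-316/9.0)(22.20/1206.0).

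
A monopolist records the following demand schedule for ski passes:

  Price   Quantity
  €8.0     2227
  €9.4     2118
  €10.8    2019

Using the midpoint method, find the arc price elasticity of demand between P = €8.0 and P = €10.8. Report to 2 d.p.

At P = 8.0, Q = 2227; at P = 10.8, Q = 2019.
ΔQ = -208, ΔP = 2.8. Midpoints: P̄ = 9.40, Q̄ = 2123.0.
ε = (ΔQ/ΔP)(P̄/Q̄) = (-208/2.8)(9.40/2123.0).

-0.33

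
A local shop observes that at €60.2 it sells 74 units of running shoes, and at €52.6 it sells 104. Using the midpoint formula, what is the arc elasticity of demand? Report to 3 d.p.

ΔQ = 104 − 74 = 30; ΔP = 52.6 − 60.2 = -7.6.
Midpoints: P̄ = 56.40, Q̄ = 89.0.
ε = (ΔQ/ΔP)(P̄/Q̄) = (30/-7.6)(56.40/89.0).

-2.501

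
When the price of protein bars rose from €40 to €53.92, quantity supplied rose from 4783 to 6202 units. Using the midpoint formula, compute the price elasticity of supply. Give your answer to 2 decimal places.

0.87

ΔQ = 6202 − 4783 = 1419; ΔP = 53.92 − 40 = 13.92.
Midpoints: P̄ = 46.96, Q̄ = 5492.5.
ε_s = (ΔQ/ΔP)(P̄/Q̄) = (1419/13.92)(46.96/5492.5).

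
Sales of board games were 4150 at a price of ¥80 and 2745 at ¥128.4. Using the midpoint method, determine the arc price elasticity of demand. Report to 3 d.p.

-0.877

ΔQ = 2745 − 4150 = -1405; ΔP = 128.4 − 80 = 48.4.
Midpoints: P̄ = 104.20, Q̄ = 3447.5.
ε = (ΔQ/ΔP)(P̄/Q̄) = (-1405/48.4)(104.20/3447.5).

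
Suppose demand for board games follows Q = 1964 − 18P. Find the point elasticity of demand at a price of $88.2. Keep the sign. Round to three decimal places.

-4.218

At P = 88.2, Q = 376.400.
dQ/dP = −18.
ε = (dQ/dP)(P/Q) = (-18)(88.2/376.400).
|ε| > 1, so demand is elastic at this price.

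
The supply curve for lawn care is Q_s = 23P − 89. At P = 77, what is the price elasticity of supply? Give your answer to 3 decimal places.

At P = 77, Q_s = 1682.
dQ_s/dP = 23.
ε_s = (dQ_s/dP)(P/Q_s) = (23)(77/1682).

1.053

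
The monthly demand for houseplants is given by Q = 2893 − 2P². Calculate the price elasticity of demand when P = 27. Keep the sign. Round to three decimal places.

-2.032

At P = 27, Q = 1435.
dQ/dP = −4P = -108.
ε = (dQ/dP)(P/Q) = (-108)(27/1435).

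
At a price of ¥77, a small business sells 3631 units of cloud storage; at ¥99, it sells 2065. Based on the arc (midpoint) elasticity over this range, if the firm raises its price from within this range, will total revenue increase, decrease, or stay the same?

decrease

Arc ε = (-1566/22)(88.00/2848.0) ≈ -2.199.
|ε| = 2.20 > 1, so demand is elastic. A price rise therefore reduces total revenue.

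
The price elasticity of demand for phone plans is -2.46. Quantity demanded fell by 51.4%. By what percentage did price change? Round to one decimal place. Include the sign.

20.9%

%ΔP ≈ %ΔQ / ε = (-51.4%)/(-2.46) = 20.89%.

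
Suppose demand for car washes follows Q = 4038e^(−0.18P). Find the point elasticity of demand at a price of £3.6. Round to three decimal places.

At P = 3.6, Q = 2112.241.
dQ/dP = −0.18·4038e^(−0.18P) = −0.18Q = -380.203.
ε = (dQ/dP)(P/Q) = (-380.203)(3.6/2112.241).
|ε| < 1, so demand is inelastic at this price.

-0.648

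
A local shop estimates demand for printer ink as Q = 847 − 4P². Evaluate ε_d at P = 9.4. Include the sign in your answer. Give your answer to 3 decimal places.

At P = 9.4, Q = 493.560.
dQ/dP = −8P = -75.200.
ε = (dQ/dP)(P/Q) = (-75.200)(9.4/493.560).

-1.432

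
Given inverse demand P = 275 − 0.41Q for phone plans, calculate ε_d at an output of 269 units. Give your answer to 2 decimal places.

-1.49

At Q = 269, P = 275 − 0.41(269) = 164.71.
dP/dQ = −0.41, so dQ/dP = 1/(−0.41) = -2.439.
ε = (dQ/dP)(P/Q) = (-2.439)(164.71/269).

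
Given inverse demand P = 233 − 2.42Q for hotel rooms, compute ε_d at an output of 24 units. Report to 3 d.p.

At Q = 24, P = 233 − 2.42(24) = 174.92.
dP/dQ = −2.42, so dQ/dP = 1/(−2.42) = -0.413.
ε = (dQ/dP)(P/Q) = (-0.413)(174.92/24).

-3.012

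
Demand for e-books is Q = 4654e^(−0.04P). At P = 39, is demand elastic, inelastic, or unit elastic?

elastic

Q = 977.973, dQ/dP = -39.119.
ε = (dQ/dP)(P/Q) ≈ -1.560.
|ε| = 1.56 > 1.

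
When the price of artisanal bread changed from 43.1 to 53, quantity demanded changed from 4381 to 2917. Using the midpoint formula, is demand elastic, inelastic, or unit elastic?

elastic

Arc ε ≈ -1.947.
|ε| = 1.95 > 1.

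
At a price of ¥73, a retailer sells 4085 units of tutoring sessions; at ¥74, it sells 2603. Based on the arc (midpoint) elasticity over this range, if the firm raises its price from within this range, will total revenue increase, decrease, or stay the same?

decrease

Arc ε = (-1482/1)(73.50/3344.0) ≈ -32.574.
|ε| = 32.57 > 1, so demand is elastic. A price rise therefore reduces total revenue.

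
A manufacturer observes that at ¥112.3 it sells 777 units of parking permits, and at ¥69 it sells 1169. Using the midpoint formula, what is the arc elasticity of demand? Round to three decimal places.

ΔQ = 1169 − 777 = 392; ΔP = 69 − 112.3 = -43.3.
Midpoints: P̄ = 90.65, Q̄ = 973.0.
ε = (ΔQ/ΔP)(P̄/Q̄) = (392/-43.3)(90.65/973.0).

-0.843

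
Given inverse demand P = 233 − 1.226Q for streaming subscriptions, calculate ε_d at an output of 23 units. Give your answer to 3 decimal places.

At Q = 23, P = 233 − 1.226(23) = 204.80.
dP/dQ = −1.226, so dQ/dP = 1/(−1.226) = -0.816.
ε = (dQ/dP)(P/Q) = (-0.816)(204.80/23).

-7.263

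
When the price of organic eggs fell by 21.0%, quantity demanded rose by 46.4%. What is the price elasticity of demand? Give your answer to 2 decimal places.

ε = %ΔQ / %ΔP = (46.4)/(-21.0) = -2.210.

-2.21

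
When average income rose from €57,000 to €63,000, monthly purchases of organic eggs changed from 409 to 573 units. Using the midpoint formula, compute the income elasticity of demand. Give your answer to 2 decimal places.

3.34

ΔQ = 164, ΔI = 6000. Midpoints: Ī = 60,000, Q̄ = 491.0.
ε_I = (ΔQ/ΔI)(Ī/Q̄) = (164/6000)(60000/491.0).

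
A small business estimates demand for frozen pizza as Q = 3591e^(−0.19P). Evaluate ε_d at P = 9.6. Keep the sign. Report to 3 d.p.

At P = 9.6, Q = 579.512.
dQ/dP = −0.19·3591e^(−0.19P) = −0.19Q = -110.107.
ε = (dQ/dP)(P/Q) = (-110.107)(9.6/579.512).
|ε| > 1, so demand is elastic at this price.

-1.824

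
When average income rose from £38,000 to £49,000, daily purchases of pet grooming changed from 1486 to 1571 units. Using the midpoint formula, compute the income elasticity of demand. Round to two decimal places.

0.22

ΔQ = 85, ΔI = 11000. Midpoints: Ī = 43,500, Q̄ = 1528.5.
ε_I = (ΔQ/ΔI)(Ī/Q̄) = (85/11000)(43500/1528.5).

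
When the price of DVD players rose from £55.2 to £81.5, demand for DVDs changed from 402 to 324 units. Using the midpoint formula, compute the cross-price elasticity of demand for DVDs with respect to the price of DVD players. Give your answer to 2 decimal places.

ΔQ_x = 324 − 402 = -78; ΔP_y = 81.5 − 55.2 = 26.3.
Midpoints: P̄_y = 68.35, Q̄_x = 363.0.
ε_xy = (ΔQ_x/ΔP_y)(P̄_y/Q̄_x) = (-78/26.3)(68.35/363.0).
ε_xy < 0, so the goods are complements.

-0.56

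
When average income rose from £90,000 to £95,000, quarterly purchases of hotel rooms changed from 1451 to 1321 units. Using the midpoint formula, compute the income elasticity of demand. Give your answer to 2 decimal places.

ΔQ = -130, ΔI = 5000. Midpoints: Ī = 92,500, Q̄ = 1386.0.
ε_I = (ΔQ/ΔI)(Ī/Q̄) = (-130/5000)(92500/1386.0).
ε_I < 0, so the good is inferior.

-1.74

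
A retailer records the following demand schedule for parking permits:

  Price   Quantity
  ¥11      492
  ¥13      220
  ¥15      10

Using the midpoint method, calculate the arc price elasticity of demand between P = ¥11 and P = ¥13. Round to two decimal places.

At P = 11, Q = 492; at P = 13, Q = 220.
ΔQ = -272, ΔP = 2. Midpoints: P̄ = 12.00, Q̄ = 356.0.
ε = (ΔQ/ΔP)(P̄/Q̄) = (-272/2)(12.00/356.0).

-4.58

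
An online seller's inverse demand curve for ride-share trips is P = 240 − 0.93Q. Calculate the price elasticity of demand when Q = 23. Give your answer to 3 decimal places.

-10.220

At Q = 23, P = 240 − 0.93(23) = 218.61.
dP/dQ = −0.93, so dQ/dP = 1/(−0.93) = -1.075.
ε = (dQ/dP)(P/Q) = (-1.075)(218.61/23).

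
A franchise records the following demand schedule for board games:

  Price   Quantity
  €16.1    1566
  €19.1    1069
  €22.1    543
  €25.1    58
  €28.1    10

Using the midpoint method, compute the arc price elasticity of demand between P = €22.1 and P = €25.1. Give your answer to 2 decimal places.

-12.70

At P = 22.1, Q = 543; at P = 25.1, Q = 58.
ΔQ = -485, ΔP = 3.0. Midpoints: P̄ = 23.60, Q̄ = 300.5.
ε = (ΔQ/ΔP)(P̄/Q̄) = (-485/3.0)(23.60/300.5).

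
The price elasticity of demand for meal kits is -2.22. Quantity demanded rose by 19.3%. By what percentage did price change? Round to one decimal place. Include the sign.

%ΔP ≈ %ΔQ / ε = (19.3%)/(-2.22) = -8.69%.

-8.7%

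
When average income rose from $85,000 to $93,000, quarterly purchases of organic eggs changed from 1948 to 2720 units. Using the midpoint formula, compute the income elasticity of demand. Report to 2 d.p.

3.68

ΔQ = 772, ΔI = 8000. Midpoints: Ī = 89,000, Q̄ = 2334.0.
ε_I = (ΔQ/ΔI)(Ī/Q̄) = (772/8000)(89000/2334.0).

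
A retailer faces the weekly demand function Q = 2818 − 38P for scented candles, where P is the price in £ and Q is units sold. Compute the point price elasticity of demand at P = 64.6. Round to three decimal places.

-6.759

At P = 64.6, Q = 363.200.
dQ/dP = −38.
ε = (dQ/dP)(P/Q) = (-38)(64.6/363.200).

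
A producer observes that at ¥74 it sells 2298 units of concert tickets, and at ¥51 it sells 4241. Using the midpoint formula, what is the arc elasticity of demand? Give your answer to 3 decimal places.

-1.615

ΔQ = 4241 − 2298 = 1943; ΔP = 51 − 74 = -23.
Midpoints: P̄ = 62.50, Q̄ = 3269.5.
ε = (ΔQ/ΔP)(P̄/Q̄) = (1943/-23)(62.50/3269.5).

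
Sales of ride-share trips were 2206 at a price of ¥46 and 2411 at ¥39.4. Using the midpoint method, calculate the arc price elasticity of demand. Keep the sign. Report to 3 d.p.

-0.575

ΔQ = 2411 − 2206 = 205; ΔP = 39.4 − 46 = -6.6.
Midpoints: P̄ = 42.70, Q̄ = 2308.5.
ε = (ΔQ/ΔP)(P̄/Q̄) = (205/-6.6)(42.70/2308.5).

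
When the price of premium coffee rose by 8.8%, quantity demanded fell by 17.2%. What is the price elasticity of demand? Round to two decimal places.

-1.95

ε = %ΔQ / %ΔP = (-17.2)/(8.8) = -1.955.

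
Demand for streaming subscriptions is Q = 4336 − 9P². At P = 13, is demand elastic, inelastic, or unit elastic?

elastic

Q = 2815, dQ/dP = -234.
ε = (dQ/dP)(P/Q) ≈ -1.081.
|ε| = 1.08 > 1.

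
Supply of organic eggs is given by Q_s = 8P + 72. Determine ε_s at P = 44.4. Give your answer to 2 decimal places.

0.83

At P = 44.4, Q_s = 427.20.
dQ_s/dP = 8.
ε_s = (dQ_s/dP)(P/Q_s) = (8)(44.4/427.20).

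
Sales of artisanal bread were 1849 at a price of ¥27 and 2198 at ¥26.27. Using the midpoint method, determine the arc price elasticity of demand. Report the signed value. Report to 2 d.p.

-6.29

ΔQ = 2198 − 1849 = 349; ΔP = 26.27 − 27 = -0.73.
Midpoints: P̄ = 26.63, Q̄ = 2023.5.
ε = (ΔQ/ΔP)(P̄/Q̄) = (349/-0.73)(26.63/2023.5).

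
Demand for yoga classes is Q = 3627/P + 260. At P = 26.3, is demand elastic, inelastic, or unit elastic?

inelastic

Q = 397.909, dQ/dP = -5.244.
ε = (dQ/dP)(P/Q) ≈ -0.347.
|ε| = 0.35 < 1.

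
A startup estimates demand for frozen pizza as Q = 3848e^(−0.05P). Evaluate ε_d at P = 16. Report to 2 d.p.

At P = 16, Q = 1729.018.
dQ/dP = −0.05·3848e^(−0.05P) = −0.05Q = -86.451.
ε = (dQ/dP)(P/Q) = (-86.451)(16/1729.018).
|ε| < 1, so demand is inelastic at this price.

-0.80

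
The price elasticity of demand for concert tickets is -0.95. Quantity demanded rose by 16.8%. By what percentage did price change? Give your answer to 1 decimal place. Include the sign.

%ΔP ≈ %ΔQ / ε = (16.8%)/(-0.95) = -17.68%.

-17.7%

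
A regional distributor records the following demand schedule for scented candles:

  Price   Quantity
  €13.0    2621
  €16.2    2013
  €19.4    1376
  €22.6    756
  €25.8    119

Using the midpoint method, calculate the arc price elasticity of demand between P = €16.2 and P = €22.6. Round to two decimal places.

-2.75

At P = 16.2, Q = 2013; at P = 22.6, Q = 756.
ΔQ = -1257, ΔP = 6.4. Midpoints: P̄ = 19.40, Q̄ = 1384.5.
ε = (ΔQ/ΔP)(P̄/Q̄) = (-1257/6.4)(19.40/1384.5).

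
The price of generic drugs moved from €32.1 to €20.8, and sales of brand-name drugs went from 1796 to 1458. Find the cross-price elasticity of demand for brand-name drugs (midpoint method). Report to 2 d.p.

ΔQ_x = 1458 − 1796 = -338; ΔP_y = 20.8 − 32.1 = -11.3.
Midpoints: P̄_y = 26.45, Q̄_x = 1627.0.
ε_xy = (ΔQ_x/ΔP_y)(P̄_y/Q̄_x) = (-338/-11.3)(26.45/1627.0).

0.49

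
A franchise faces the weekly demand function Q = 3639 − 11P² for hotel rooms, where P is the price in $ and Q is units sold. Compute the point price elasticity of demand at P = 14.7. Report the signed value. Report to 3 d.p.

At P = 14.7, Q = 1262.010.
dQ/dP = −22P = -323.400.
ε = (dQ/dP)(P/Q) = (-323.400)(14.7/1262.010).
|ε| > 1, so demand is elastic at this price.

-3.767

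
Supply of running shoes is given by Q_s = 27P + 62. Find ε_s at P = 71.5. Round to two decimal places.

At P = 71.5, Q_s = 1992.50.
dQ_s/dP = 27.
ε_s = (dQ_s/dP)(P/Q_s) = (27)(71.5/1992.50).

0.97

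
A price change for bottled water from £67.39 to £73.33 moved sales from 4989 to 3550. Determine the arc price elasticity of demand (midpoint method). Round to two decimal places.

ΔQ = 3550 − 4989 = -1439; ΔP = 73.33 − 67.39 = 5.94.
Midpoints: P̄ = 70.36, Q̄ = 4269.5.
ε = (ΔQ/ΔP)(P̄/Q̄) = (-1439/5.94)(70.36/4269.5).

-3.99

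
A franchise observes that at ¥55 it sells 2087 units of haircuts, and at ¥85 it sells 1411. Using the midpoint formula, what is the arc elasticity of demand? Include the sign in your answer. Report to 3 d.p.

ΔQ = 1411 − 2087 = -676; ΔP = 85 − 55 = 30.
Midpoints: P̄ = 70.00, Q̄ = 1749.0.
ε = (ΔQ/ΔP)(P̄/Q̄) = (-676/30)(70.00/1749.0).

-0.902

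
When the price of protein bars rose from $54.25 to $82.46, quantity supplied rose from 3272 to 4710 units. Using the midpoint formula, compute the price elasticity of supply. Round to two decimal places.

0.87

ΔQ = 4710 − 3272 = 1438; ΔP = 82.46 − 54.25 = 28.21.
Midpoints: P̄ = 68.35, Q̄ = 3991.0.
ε_s = (ΔQ/ΔP)(P̄/Q̄) = (1438/28.21)(68.35/3991.0).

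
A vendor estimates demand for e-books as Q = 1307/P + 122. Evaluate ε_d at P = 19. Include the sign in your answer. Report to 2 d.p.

At P = 19, Q = 190.789.
dQ/dP = −1307/P² = -3.620.
ε = (dQ/dP)(P/Q) = (-3.620)(19/190.789).

-0.36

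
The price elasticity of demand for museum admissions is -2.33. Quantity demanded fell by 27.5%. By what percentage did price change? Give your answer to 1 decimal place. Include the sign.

%ΔP ≈ %ΔQ / ε = (-27.5%)/(-2.33) = 11.80%.

11.8%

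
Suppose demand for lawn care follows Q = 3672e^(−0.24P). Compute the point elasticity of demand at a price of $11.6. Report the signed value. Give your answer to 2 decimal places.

At P = 11.6, Q = 226.896.
dQ/dP = −0.24·3672e^(−0.24P) = −0.24Q = -54.455.
ε = (dQ/dP)(P/Q) = (-54.455)(11.6/226.896).

-2.78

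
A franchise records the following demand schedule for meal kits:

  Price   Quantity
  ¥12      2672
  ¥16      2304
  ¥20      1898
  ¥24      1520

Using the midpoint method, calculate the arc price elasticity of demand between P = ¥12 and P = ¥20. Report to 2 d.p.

At P = 12, Q = 2672; at P = 20, Q = 1898.
ΔQ = -774, ΔP = 8. Midpoints: P̄ = 16.00, Q̄ = 2285.0.
ε = (ΔQ/ΔP)(P̄/Q̄) = (-774/8)(16.00/2285.0).

-0.68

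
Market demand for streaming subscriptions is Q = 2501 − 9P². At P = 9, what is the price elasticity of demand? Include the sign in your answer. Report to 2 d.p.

At P = 9, Q = 1772.
dQ/dP = −18P = -162.
ε = (dQ/dP)(P/Q) = (-162)(9/1772).

-0.82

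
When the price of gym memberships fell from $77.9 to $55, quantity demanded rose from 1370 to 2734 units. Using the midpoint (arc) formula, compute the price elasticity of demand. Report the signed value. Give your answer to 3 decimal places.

-1.929

ΔQ = 2734 − 1370 = 1364; ΔP = 55 − 77.9 = -22.9.
Midpoints: P̄ = 66.45, Q̄ = 2052.0.
ε = (ΔQ/ΔP)(P̄/Q̄) = (1364/-22.9)(66.45/2052.0).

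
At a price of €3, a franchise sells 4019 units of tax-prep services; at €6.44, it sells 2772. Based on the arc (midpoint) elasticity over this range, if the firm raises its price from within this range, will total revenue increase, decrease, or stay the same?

increase

Arc ε = (-1247/3.44)(4.72/3395.5) ≈ -0.504.
|ε| = 0.50 < 1, so demand is inelastic. A price rise therefore raises total revenue.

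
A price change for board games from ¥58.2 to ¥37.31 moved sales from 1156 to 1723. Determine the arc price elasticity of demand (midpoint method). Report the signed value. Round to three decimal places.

-0.900

ΔQ = 1723 − 1156 = 567; ΔP = 37.31 − 58.2 = -20.89.
Midpoints: P̄ = 47.76, Q̄ = 1439.5.
ε = (ΔQ/ΔP)(P̄/Q̄) = (567/-20.89)(47.76/1439.5).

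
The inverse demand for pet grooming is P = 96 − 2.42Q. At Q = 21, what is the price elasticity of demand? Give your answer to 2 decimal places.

At Q = 21, P = 96 − 2.42(21) = 45.18.
dP/dQ = −2.42, so dQ/dP = 1/(−2.42) = -0.413.
ε = (dQ/dP)(P/Q) = (-0.413)(45.18/21).

-0.89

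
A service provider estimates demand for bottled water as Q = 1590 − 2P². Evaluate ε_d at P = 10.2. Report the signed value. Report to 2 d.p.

-0.30

At P = 10.2, Q = 1381.920.
dQ/dP = −4P = -40.800.
ε = (dQ/dP)(P/Q) = (-40.800)(10.2/1381.920).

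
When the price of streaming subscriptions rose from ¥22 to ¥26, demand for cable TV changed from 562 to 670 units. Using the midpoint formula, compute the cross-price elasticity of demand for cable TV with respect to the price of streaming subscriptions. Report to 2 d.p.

1.05

ΔQ_x = 670 − 562 = 108; ΔP_y = 26 − 22 = 4.
Midpoints: P̄_y = 24.00, Q̄_x = 616.0.
ε_xy = (ΔQ_x/ΔP_y)(P̄_y/Q̄_x) = (108/4)(24.00/616.0).
ε_xy > 0, so the goods are substitutes.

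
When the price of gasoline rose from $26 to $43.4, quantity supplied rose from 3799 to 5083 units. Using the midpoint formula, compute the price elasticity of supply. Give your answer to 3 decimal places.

0.577

ΔQ = 5083 − 3799 = 1284; ΔP = 43.4 − 26 = 17.4.
Midpoints: P̄ = 34.70, Q̄ = 4441.0.
ε_s = (ΔQ/ΔP)(P̄/Q̄) = (1284/17.4)(34.70/4441.0).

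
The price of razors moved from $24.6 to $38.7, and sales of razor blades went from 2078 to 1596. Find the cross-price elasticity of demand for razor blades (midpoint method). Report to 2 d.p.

-0.59

ΔQ_x = 1596 − 2078 = -482; ΔP_y = 38.7 − 24.6 = 14.1.
Midpoints: P̄_y = 31.65, Q̄_x = 1837.0.
ε_xy = (ΔQ_x/ΔP_y)(P̄_y/Q̄_x) = (-482/14.1)(31.65/1837.0).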